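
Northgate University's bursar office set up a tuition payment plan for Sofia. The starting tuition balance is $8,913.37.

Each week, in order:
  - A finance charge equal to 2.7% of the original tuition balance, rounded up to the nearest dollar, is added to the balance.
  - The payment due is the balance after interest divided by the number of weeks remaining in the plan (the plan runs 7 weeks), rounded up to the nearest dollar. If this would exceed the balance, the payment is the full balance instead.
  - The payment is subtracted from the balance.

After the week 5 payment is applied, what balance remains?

$3,071.37

# | Opening | Interest | Payment | End bal
1 | $8,913.37 | $241.00 | $1,308.00 | $7,846.37
2 | $7,846.37 | $241.00 | $1,348.00 | $6,739.37
3 | $6,739.37 | $241.00 | $1,397.00 | $5,583.37
4 | $5,583.37 | $241.00 | $1,457.00 | $4,367.37
5 | $4,367.37 | $241.00 | $1,537.00 | $3,071.37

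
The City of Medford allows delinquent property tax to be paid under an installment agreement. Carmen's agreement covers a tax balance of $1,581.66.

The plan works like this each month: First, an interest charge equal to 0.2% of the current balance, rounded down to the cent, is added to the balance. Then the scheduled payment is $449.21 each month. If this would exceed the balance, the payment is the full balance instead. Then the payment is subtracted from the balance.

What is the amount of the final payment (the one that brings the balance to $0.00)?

$241.31

Month 1: opening $1,581.66; interest $3.16 → $1,584.82; payment $449.21; balance $1,135.61
Month 2: opening $1,135.61; interest $2.27 → $1,137.88; payment $449.21; balance $688.67
Month 3: opening $688.67; interest $1.37 → $690.04; payment $449.21; balance $240.83
Month 4: opening $240.83; interest $0.48 → $241.31; payment $241.31; balance $0.00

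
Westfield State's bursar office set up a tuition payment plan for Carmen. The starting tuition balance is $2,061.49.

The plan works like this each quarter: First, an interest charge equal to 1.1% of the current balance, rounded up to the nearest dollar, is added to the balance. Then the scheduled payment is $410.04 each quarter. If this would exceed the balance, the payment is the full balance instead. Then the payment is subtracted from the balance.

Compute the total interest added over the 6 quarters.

Quarter 1: opening $2,061.49; interest $23.00 → $2,084.49; payment $410.04; balance $1,674.45
Quarter 2: opening $1,674.45; interest $19.00 → $1,693.45; payment $410.04; balance $1,283.41
Quarter 3: opening $1,283.41; interest $15.00 → $1,298.41; payment $410.04; balance $888.37
Quarter 4: opening $888.37; interest $10.00 → $898.37; payment $410.04; balance $488.33
Quarter 5: opening $488.33; interest $6.00 → $494.33; payment $410.04; balance $84.29
Quarter 6: opening $84.29; interest $1.00 → $85.29; payment $85.29; balance $0.00
Total interest: $23.00 + $19.00 + $15.00 + $10.00 + $6.00 + $1.00 = $74.00

$74.00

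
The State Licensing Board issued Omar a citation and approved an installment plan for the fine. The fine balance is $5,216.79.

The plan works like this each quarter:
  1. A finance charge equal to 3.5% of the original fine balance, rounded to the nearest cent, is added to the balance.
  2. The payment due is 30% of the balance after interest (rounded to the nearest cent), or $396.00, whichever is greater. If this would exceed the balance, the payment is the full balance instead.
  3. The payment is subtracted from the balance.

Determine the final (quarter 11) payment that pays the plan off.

$318.62

Quarter 1: opening $5,216.79; interest $182.59 → $5,399.38; payment $1,619.81; balance $3,779.57
Quarter 2: opening $3,779.57; interest $182.59 → $3,962.16; payment $1,188.65; balance $2,773.51
Quarter 3: opening $2,773.51; interest $182.59 → $2,956.10; payment $886.83; balance $2,069.27
Quarter 4: opening $2,069.27; interest $182.59 → $2,251.86; payment $675.56; balance $1,576.30
Quarter 5: opening $1,576.30; interest $182.59 → $1,758.89; payment $527.67; balance $1,231.22
Quarter 6: opening $1,231.22; interest $182.59 → $1,413.81; payment $424.14; balance $989.67
Quarter 7: opening $989.67; interest $182.59 → $1,172.26; payment $396.00; balance $776.26
Quarter 8: opening $776.26; interest $182.59 → $958.85; payment $396.00; balance $562.85
Quarter 9: opening $562.85; interest $182.59 → $745.44; payment $396.00; balance $349.44
Quarter 10: opening $349.44; interest $182.59 → $532.03; payment $396.00; balance $136.03
Quarter 11: opening $136.03; interest $182.59 → $318.62; payment $318.62; balance $0.00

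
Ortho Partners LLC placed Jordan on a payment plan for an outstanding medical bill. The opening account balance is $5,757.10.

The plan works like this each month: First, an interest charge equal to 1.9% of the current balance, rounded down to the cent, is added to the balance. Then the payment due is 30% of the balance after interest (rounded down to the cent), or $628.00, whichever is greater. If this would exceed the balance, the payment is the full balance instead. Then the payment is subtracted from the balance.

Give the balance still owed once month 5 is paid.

Month 1: opening $5,757.10; interest $109.38 → $5,866.48; payment $1,759.94; balance $4,106.54
Month 2: opening $4,106.54; interest $78.02 → $4,184.56; payment $1,255.36; balance $2,929.20
Month 3: opening $2,929.20; interest $55.65 → $2,984.85; payment $895.45; balance $2,089.40
Month 4: opening $2,089.40; interest $39.69 → $2,129.09; payment $638.72; balance $1,490.37
Month 5: opening $1,490.37; interest $28.31 → $1,518.68; payment $628.00; balance $890.68

$890.68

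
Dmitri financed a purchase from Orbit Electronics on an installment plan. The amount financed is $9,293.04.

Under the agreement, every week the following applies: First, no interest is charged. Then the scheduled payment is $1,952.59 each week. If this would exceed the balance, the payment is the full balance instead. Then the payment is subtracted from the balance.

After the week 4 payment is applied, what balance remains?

Week 1: $9,293.04 − $1,952.59 → $7,340.45
Week 2: $7,340.45 − $1,952.59 → $5,387.86
Week 3: $5,387.86 − $1,952.59 → $3,435.27
Week 4: $3,435.27 − $1,952.59 → $1,482.68

$1,482.68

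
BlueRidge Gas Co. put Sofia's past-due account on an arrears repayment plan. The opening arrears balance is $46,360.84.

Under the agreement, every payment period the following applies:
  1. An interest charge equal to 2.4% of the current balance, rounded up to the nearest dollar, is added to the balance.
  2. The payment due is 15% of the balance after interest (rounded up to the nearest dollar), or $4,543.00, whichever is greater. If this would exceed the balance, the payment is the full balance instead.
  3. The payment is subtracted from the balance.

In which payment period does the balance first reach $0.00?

11

Payment period 1: opening $46,360.84; interest $1,113.00 → $47,473.84; payment $7,122.00; balance $40,351.84
Payment period 2: opening $40,351.84; interest $969.00 → $41,320.84; payment $6,199.00; balance $35,121.84
Payment period 3: opening $35,121.84; interest $843.00 → $35,964.84; payment $5,395.00; balance $30,569.84
Payment period 4: opening $30,569.84; interest $734.00 → $31,303.84; payment $4,696.00; balance $26,607.84
Payment period 5: opening $26,607.84; interest $639.00 → $27,246.84; payment $4,543.00; balance $22,703.84
Payment period 6: opening $22,703.84; interest $545.00 → $23,248.84; payment $4,543.00; balance $18,705.84
Payment period 7: opening $18,705.84; interest $449.00 → $19,154.84; payment $4,543.00; balance $14,611.84
Payment period 8: opening $14,611.84; interest $351.00 → $14,962.84; payment $4,543.00; balance $10,419.84
Payment period 9: opening $10,419.84; interest $251.00 → $10,670.84; payment $4,543.00; balance $6,127.84
Payment period 10: opening $6,127.84; interest $148.00 → $6,275.84; payment $4,543.00; balance $1,732.84
Payment period 11: opening $1,732.84; interest $42.00 → $1,774.84; payment $1,774.84; balance $0.00
Balance reaches $0.00 in payment period 11.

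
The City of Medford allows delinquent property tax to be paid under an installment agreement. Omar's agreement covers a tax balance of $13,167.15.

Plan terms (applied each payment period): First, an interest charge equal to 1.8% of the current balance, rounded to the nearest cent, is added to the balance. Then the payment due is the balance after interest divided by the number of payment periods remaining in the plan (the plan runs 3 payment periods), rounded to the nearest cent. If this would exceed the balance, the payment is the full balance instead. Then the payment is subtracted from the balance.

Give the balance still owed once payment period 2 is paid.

# | Opening | Interest | Payment | End bal
1 | $13,167.15 | $237.01 | $4,468.05 | $8,936.11
2 | $8,936.11 | $160.85 | $4,548.48 | $4,548.48

$4,548.48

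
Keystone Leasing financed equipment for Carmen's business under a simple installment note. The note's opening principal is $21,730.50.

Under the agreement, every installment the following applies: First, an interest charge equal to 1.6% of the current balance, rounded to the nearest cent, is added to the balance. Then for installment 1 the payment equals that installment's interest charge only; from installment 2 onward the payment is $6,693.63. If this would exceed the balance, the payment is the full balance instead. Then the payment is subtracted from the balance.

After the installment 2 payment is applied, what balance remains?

# | Opening | Interest | Payment | End bal
1 | $21,730.50 | $347.69 | $347.69 | $21,730.50
2 | $21,730.50 | $347.69 | $6,693.63 | $15,384.56

$15,384.56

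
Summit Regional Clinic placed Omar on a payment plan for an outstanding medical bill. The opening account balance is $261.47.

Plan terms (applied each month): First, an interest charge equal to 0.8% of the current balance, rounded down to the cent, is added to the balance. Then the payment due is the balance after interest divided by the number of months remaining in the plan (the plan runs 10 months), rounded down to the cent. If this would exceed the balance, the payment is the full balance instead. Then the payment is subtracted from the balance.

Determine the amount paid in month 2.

$26.56

Month 1: opening $261.47; interest $2.09 → $263.56; payment $26.35; balance $237.21
Month 2: opening $237.21; interest $1.89 → $239.10; payment $26.56; balance $212.54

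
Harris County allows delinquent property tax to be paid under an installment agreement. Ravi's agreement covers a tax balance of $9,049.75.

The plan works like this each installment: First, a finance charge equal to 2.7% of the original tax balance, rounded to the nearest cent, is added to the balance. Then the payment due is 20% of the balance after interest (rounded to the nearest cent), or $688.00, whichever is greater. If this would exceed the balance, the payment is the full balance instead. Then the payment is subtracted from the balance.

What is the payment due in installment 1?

Installment 1: $9,049.75 +$244.34 interest = $9,294.09; pay $1,858.82 → $7,435.27

$1,858.82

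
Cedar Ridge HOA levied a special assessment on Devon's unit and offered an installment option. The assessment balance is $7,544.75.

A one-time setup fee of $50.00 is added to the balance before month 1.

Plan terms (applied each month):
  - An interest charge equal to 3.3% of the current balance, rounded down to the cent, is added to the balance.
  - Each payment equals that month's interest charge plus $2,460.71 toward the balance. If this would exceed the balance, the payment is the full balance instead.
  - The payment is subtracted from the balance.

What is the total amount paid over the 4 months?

$8,110.01

Month 1: opening $7,594.75; interest $250.62 → $7,845.37; payment $2,711.33; balance $5,134.04
Month 2: opening $5,134.04; interest $169.42 → $5,303.46; payment $2,630.13; balance $2,673.33
Month 3: opening $2,673.33; interest $88.21 → $2,761.54; payment $2,548.92; balance $212.62
Month 4: opening $212.62; interest $7.01 → $219.63; payment $219.63; balance $0.00
Total paid: $8,110.01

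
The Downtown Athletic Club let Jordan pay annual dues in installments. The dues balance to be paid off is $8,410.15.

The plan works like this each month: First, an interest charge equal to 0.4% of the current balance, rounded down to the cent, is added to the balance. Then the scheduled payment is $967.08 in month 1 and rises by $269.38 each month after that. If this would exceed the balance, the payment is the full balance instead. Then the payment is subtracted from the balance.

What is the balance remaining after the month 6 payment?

# | Opening | Interest | Payment | End bal
1 | $8,410.15 | $33.64 | $967.08 | $7,476.71
2 | $7,476.71 | $29.90 | $1,236.46 | $6,270.15
3 | $6,270.15 | $25.08 | $1,505.84 | $4,789.39
4 | $4,789.39 | $19.15 | $1,775.22 | $3,033.32
5 | $3,033.32 | $12.13 | $2,044.60 | $1,000.85
6 | $1,000.85 | $4.00 | $1,004.85 | $0.00

$0.00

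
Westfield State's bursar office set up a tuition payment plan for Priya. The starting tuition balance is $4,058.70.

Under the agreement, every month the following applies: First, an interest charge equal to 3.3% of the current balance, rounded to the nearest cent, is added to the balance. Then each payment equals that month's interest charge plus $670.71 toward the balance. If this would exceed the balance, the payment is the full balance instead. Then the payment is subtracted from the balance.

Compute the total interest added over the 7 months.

$472.76

Month 1: $4,058.70 +$133.94 interest = $4,192.64; pay $804.65 → $3,387.99
Month 2: $3,387.99 +$111.80 interest = $3,499.79; pay $782.51 → $2,717.28
Month 3: $2,717.28 +$89.67 interest = $2,806.95; pay $760.38 → $2,046.57
Month 4: $2,046.57 +$67.54 interest = $2,114.11; pay $738.25 → $1,375.86
Month 5: $1,375.86 +$45.40 interest = $1,421.26; pay $716.11 → $705.15
Month 6: $705.15 +$23.27 interest = $728.42; pay $693.98 → $34.44
Month 7: $34.44 +$1.14 interest = $35.58; pay $35.58 → $0.00
Total interest: $133.94 + $111.80 + $89.67 + $67.54 + $45.40 + $23.27 + $1.14 = $472.76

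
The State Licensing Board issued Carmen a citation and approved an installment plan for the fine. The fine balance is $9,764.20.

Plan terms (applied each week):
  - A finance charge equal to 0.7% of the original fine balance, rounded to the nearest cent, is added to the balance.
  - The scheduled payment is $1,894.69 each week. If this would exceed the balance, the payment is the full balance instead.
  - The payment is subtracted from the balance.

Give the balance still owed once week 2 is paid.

Week 1: opening $9,764.20; interest $68.35 → $9,832.55; payment $1,894.69; balance $7,937.86
Week 2: opening $7,937.86; interest $68.35 → $8,006.21; payment $1,894.69; balance $6,111.52

$6,111.52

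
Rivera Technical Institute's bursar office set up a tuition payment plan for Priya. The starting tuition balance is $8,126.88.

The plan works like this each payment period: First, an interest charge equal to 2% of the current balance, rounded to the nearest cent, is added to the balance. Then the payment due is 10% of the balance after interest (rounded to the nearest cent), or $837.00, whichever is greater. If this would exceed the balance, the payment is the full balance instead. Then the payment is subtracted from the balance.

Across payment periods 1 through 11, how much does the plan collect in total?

$9,126.56

Payment period 1: opening $8,126.88; interest $162.54 → $8,289.42; payment $837.00; balance $7,452.42
Payment period 2: opening $7,452.42; interest $149.05 → $7,601.47; payment $837.00; balance $6,764.47
Payment period 3: opening $6,764.47; interest $135.29 → $6,899.76; payment $837.00; balance $6,062.76
Payment period 4: opening $6,062.76; interest $121.26 → $6,184.02; payment $837.00; balance $5,347.02
Payment period 5: opening $5,347.02; interest $106.94 → $5,453.96; payment $837.00; balance $4,616.96
Payment period 6: opening $4,616.96; interest $92.34 → $4,709.30; payment $837.00; balance $3,872.30
Payment period 7: opening $3,872.30; interest $77.45 → $3,949.75; payment $837.00; balance $3,112.75
Payment period 8: opening $3,112.75; interest $62.26 → $3,175.01; payment $837.00; balance $2,338.01
Payment period 9: opening $2,338.01; interest $46.76 → $2,384.77; payment $837.00; balance $1,547.77
Payment period 10: opening $1,547.77; interest $30.96 → $1,578.73; payment $837.00; balance $741.73
Payment period 11: opening $741.73; interest $14.83 → $756.56; payment $756.56; balance $0.00
Total paid: $9,126.56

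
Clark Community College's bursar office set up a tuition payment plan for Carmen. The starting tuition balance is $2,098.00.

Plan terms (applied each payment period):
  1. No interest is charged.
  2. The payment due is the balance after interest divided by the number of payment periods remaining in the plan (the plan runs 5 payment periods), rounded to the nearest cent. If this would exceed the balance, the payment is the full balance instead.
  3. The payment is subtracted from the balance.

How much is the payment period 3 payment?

$419.60

Payment period 1: $2,098.00 − $419.60 → $1,678.40
Payment period 2: $1,678.40 − $419.60 → $1,258.80
Payment period 3: $1,258.80 − $419.60 → $839.20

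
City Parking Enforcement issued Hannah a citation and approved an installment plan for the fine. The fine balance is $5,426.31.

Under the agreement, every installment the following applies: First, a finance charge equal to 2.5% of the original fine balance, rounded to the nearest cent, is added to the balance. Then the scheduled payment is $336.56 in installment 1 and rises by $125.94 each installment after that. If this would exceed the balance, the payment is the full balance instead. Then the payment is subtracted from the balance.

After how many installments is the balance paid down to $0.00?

Installment 1: opening $5,426.31; interest $135.66 → $5,561.97; payment $336.56; balance $5,225.41
Installment 2: opening $5,225.41; interest $135.66 → $5,361.07; payment $462.50; balance $4,898.57
Installment 3: opening $4,898.57; interest $135.66 → $5,034.23; payment $588.44; balance $4,445.79
Installment 4: opening $4,445.79; interest $135.66 → $4,581.45; payment $714.38; balance $3,867.07
Installment 5: opening $3,867.07; interest $135.66 → $4,002.73; payment $840.32; balance $3,162.41
Installment 6: opening $3,162.41; interest $135.66 → $3,298.07; payment $966.26; balance $2,331.81
Installment 7: opening $2,331.81; interest $135.66 → $2,467.47; payment $1,092.20; balance $1,375.27
Installment 8: opening $1,375.27; interest $135.66 → $1,510.93; payment $1,218.14; balance $292.79
Installment 9: opening $292.79; interest $135.66 → $428.45; payment $428.45; balance $0.00
Balance reaches $0.00 in installment 9.

9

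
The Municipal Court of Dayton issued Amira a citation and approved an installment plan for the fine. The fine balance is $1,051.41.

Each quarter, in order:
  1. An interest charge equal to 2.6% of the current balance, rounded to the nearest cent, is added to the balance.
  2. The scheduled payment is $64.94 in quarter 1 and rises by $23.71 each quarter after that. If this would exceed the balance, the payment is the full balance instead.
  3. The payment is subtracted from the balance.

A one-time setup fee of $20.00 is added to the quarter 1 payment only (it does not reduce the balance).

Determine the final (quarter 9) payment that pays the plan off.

Quarter 1: $1,051.41 +$27.34 interest = $1,078.75; pay $64.94 (+ $20.00 fee) → $1,013.81
Quarter 2: $1,013.81 +$26.36 interest = $1,040.17; pay $88.65 → $951.52
Quarter 3: $951.52 +$24.74 interest = $976.26; pay $112.36 → $863.90
Quarter 4: $863.90 +$22.46 interest = $886.36; pay $136.07 → $750.29
Quarter 5: $750.29 +$19.51 interest = $769.80; pay $159.78 → $610.02
Quarter 6: $610.02 +$15.86 interest = $625.88; pay $183.49 → $442.39
Quarter 7: $442.39 +$11.50 interest = $453.89; pay $207.20 → $246.69
Quarter 8: $246.69 +$6.41 interest = $253.10; pay $230.91 → $22.19
Quarter 9: $22.19 +$0.58 interest = $22.77; pay $22.77 → $0.00

$22.77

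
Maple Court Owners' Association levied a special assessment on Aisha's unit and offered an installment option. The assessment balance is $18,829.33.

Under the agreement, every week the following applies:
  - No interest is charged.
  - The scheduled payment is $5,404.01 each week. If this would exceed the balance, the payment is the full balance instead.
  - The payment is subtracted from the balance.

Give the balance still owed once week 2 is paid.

Week 1: opening $18,829.33; payment $5,404.01; balance $13,425.32
Week 2: opening $13,425.32; payment $5,404.01; balance $8,021.31

$8,021.31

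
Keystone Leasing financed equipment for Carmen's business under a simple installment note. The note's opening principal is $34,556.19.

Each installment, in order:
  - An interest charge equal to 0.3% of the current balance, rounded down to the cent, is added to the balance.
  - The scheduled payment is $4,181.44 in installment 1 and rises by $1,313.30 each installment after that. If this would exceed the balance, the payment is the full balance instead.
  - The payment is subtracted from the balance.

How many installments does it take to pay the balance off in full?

6

# | Opening | Interest | Payment | End bal
1 | $34,556.19 | $103.66 | $4,181.44 | $30,478.41
2 | $30,478.41 | $91.43 | $5,494.74 | $25,075.10
3 | $25,075.10 | $75.22 | $6,808.04 | $18,342.28
4 | $18,342.28 | $55.02 | $8,121.34 | $10,275.96
5 | $10,275.96 | $30.82 | $9,434.64 | $872.14
6 | $872.14 | $2.61 | $874.75 | $0.00
Balance reaches $0.00 in installment 6.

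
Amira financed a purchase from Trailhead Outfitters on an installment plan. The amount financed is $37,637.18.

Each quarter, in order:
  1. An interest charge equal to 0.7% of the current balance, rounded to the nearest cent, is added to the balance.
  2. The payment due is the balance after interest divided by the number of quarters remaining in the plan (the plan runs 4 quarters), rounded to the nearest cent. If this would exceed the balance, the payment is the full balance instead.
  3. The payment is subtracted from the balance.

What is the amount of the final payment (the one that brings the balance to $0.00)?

# | Opening | Interest | Payment | End bal
1 | $37,637.18 | $263.46 | $9,475.16 | $28,425.48
2 | $28,425.48 | $198.98 | $9,541.49 | $19,082.97
3 | $19,082.97 | $133.58 | $9,608.28 | $9,608.27
4 | $9,608.27 | $67.26 | $9,675.53 | $0.00

$9,675.53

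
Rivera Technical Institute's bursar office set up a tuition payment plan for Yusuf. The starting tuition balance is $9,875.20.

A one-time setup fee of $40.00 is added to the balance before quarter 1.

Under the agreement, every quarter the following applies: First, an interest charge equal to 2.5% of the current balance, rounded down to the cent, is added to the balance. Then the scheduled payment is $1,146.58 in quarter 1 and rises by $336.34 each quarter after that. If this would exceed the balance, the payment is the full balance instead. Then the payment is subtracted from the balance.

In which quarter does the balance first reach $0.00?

6

Quarter 1: $9,915.20 +$247.88 interest = $10,163.08; pay $1,146.58 → $9,016.50
Quarter 2: $9,016.50 +$225.41 interest = $9,241.91; pay $1,482.92 → $7,758.99
Quarter 3: $7,758.99 +$193.97 interest = $7,952.96; pay $1,819.26 → $6,133.70
Quarter 4: $6,133.70 +$153.34 interest = $6,287.04; pay $2,155.60 → $4,131.44
Quarter 5: $4,131.44 +$103.28 interest = $4,234.72; pay $2,491.94 → $1,742.78
Quarter 6: $1,742.78 +$43.56 interest = $1,786.34; pay $1,786.34 → $0.00
Balance reaches $0.00 in quarter 6.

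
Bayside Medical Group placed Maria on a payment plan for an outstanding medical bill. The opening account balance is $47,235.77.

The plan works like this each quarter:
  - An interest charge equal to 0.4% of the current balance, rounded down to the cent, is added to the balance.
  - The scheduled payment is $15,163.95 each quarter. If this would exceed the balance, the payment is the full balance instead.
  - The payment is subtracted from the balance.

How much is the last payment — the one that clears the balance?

Quarter 1: $47,235.77 +$188.94 interest = $47,424.71; pay $15,163.95 → $32,260.76
Quarter 2: $32,260.76 +$129.04 interest = $32,389.80; pay $15,163.95 → $17,225.85
Quarter 3: $17,225.85 +$68.90 interest = $17,294.75; pay $15,163.95 → $2,130.80
Quarter 4: $2,130.80 +$8.52 interest = $2,139.32; pay $2,139.32 → $0.00

$2,139.32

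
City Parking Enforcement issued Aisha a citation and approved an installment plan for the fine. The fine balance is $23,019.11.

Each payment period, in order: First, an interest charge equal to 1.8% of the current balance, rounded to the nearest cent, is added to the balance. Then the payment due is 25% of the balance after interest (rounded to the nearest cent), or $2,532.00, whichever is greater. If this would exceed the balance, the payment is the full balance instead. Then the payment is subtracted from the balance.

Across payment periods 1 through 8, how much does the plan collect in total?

$24,477.58

Payment period 1: $23,019.11 +$414.34 interest = $23,433.45; pay $5,858.36 → $17,575.09
Payment period 2: $17,575.09 +$316.35 interest = $17,891.44; pay $4,472.86 → $13,418.58
Payment period 3: $13,418.58 +$241.53 interest = $13,660.11; pay $3,415.03 → $10,245.08
Payment period 4: $10,245.08 +$184.41 interest = $10,429.49; pay $2,607.37 → $7,822.12
Payment period 5: $7,822.12 +$140.80 interest = $7,962.92; pay $2,532.00 → $5,430.92
Payment period 6: $5,430.92 +$97.76 interest = $5,528.68; pay $2,532.00 → $2,996.68
Payment period 7: $2,996.68 +$53.94 interest = $3,050.62; pay $2,532.00 → $518.62
Payment period 8: $518.62 +$9.34 interest = $527.96; pay $527.96 → $0.00
Total paid: $24,477.58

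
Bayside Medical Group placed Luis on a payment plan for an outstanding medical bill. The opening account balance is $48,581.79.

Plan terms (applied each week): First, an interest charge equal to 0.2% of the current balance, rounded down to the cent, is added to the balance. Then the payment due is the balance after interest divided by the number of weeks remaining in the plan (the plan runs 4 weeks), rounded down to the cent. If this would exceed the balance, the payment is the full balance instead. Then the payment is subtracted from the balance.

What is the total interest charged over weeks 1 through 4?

Week 1: opening $48,581.79; interest $97.16 → $48,678.95; payment $12,169.73; balance $36,509.22
Week 2: opening $36,509.22; interest $73.01 → $36,582.23; payment $12,194.07; balance $24,388.16
Week 3: opening $24,388.16; interest $48.77 → $24,436.93; payment $12,218.46; balance $12,218.47
Week 4: opening $12,218.47; interest $24.43 → $12,242.90; payment $12,242.90; balance $0.00
Total interest: $97.16 + $73.01 + $48.77 + $24.43 = $243.37

$243.37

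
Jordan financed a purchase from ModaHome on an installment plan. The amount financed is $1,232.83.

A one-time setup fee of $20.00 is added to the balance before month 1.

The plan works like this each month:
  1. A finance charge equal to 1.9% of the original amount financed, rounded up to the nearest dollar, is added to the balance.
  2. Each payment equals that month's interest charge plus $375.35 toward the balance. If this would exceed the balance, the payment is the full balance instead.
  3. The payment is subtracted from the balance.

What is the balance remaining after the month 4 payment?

# | Opening | Interest | Payment | End bal
1 | $1,252.83 | $24.00 | $399.35 | $877.48
2 | $877.48 | $24.00 | $399.35 | $502.13
3 | $502.13 | $24.00 | $399.35 | $126.78
4 | $126.78 | $24.00 | $150.78 | $0.00

$0.00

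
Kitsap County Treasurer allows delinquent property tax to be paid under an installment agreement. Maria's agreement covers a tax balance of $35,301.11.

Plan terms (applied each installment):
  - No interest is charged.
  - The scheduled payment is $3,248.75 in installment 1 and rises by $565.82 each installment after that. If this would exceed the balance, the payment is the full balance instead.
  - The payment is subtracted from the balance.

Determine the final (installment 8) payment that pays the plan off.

Installment 1: $35,301.11 − $3,248.75 → $32,052.36
Installment 2: $32,052.36 − $3,814.57 → $28,237.79
Installment 3: $28,237.79 − $4,380.39 → $23,857.40
Installment 4: $23,857.40 − $4,946.21 → $18,911.19
Installment 5: $18,911.19 − $5,512.03 → $13,399.16
Installment 6: $13,399.16 − $6,077.85 → $7,321.31
Installment 7: $7,321.31 − $6,643.67 → $677.64
Installment 8: $677.64 − $677.64 → $0.00

$677.64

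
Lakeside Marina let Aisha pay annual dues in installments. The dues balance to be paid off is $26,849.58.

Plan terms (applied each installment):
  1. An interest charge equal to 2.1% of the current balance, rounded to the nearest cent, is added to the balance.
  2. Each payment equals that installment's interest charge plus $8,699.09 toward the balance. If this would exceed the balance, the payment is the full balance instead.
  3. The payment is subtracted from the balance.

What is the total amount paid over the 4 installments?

Installment 1: $26,849.58 +$563.84 interest = $27,413.42; pay $9,262.93 → $18,150.49
Installment 2: $18,150.49 +$381.16 interest = $18,531.65; pay $9,080.25 → $9,451.40
Installment 3: $9,451.40 +$198.48 interest = $9,649.88; pay $8,897.57 → $752.31
Installment 4: $752.31 +$15.80 interest = $768.11; pay $768.11 → $0.00
Total paid: $28,008.86

$28,008.86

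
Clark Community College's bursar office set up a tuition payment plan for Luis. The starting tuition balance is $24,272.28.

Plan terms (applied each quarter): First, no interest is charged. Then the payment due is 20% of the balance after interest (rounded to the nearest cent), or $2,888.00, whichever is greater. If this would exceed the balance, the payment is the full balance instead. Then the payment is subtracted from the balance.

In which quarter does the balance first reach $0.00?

Quarter 1: opening $24,272.28; payment $4,854.46; balance $19,417.82
Quarter 2: opening $19,417.82; payment $3,883.56; balance $15,534.26
Quarter 3: opening $15,534.26; payment $3,106.85; balance $12,427.41
Quarter 4: opening $12,427.41; payment $2,888.00; balance $9,539.41
Quarter 5: opening $9,539.41; payment $2,888.00; balance $6,651.41
Quarter 6: opening $6,651.41; payment $2,888.00; balance $3,763.41
Quarter 7: opening $3,763.41; payment $2,888.00; balance $875.41
Quarter 8: opening $875.41; payment $875.41; balance $0.00
Balance reaches $0.00 in quarter 8.

8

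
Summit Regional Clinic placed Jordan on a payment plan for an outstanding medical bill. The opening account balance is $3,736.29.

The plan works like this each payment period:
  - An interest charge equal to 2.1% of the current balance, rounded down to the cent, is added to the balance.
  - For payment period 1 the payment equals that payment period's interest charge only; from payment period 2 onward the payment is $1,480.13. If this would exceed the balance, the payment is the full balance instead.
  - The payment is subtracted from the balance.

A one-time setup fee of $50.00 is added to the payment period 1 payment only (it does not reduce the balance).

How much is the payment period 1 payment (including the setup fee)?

$128.46

Payment period 1: opening $3,736.29; interest $78.46 → $3,814.75; payment $78.46 (+ $50.00 fee); balance $3,736.29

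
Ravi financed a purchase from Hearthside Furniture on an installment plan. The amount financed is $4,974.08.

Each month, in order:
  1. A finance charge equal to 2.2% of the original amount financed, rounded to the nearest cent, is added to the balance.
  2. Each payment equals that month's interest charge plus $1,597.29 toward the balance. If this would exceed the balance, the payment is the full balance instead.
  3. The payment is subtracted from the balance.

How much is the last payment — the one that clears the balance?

$291.64

Month 1: opening $4,974.08; interest $109.43 → $5,083.51; payment $1,706.72; balance $3,376.79
Month 2: opening $3,376.79; interest $109.43 → $3,486.22; payment $1,706.72; balance $1,779.50
Month 3: opening $1,779.50; interest $109.43 → $1,888.93; payment $1,706.72; balance $182.21
Month 4: opening $182.21; interest $109.43 → $291.64; payment $291.64; balance $0.00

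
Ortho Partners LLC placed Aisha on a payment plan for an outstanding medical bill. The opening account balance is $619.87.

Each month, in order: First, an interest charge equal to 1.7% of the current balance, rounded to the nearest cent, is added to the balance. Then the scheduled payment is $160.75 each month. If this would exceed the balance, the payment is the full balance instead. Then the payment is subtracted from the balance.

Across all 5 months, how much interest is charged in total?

Month 1: $619.87 +$10.54 interest = $630.41; pay $160.75 → $469.66
Month 2: $469.66 +$7.98 interest = $477.64; pay $160.75 → $316.89
Month 3: $316.89 +$5.39 interest = $322.28; pay $160.75 → $161.53
Month 4: $161.53 +$2.75 interest = $164.28; pay $160.75 → $3.53
Month 5: $3.53 +$0.06 interest = $3.59; pay $3.59 → $0.00
Total interest: $10.54 + $7.98 + $5.39 + $2.75 + $0.06 = $26.72

$26.72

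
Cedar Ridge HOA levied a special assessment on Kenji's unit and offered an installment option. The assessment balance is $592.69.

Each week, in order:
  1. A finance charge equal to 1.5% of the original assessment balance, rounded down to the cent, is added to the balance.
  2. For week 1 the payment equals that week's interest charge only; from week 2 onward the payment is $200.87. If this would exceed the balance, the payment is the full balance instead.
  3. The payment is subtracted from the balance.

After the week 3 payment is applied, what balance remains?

$208.73

Week 1: $592.69 +$8.89 interest = $601.58; pay $8.89 → $592.69
Week 2: $592.69 +$8.89 interest = $601.58; pay $200.87 → $400.71
Week 3: $400.71 +$8.89 interest = $409.60; pay $200.87 → $208.73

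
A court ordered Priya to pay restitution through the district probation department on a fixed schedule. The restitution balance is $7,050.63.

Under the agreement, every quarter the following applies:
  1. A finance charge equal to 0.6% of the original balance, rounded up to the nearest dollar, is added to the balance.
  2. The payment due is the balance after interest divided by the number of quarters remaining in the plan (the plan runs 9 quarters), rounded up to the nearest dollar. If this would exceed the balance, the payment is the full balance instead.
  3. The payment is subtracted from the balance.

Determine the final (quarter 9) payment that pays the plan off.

$903.63

Quarter 1: opening $7,050.63; interest $43.00 → $7,093.63; payment $789.00; balance $6,304.63
Quarter 2: opening $6,304.63; interest $43.00 → $6,347.63; payment $794.00; balance $5,553.63
Quarter 3: opening $5,553.63; interest $43.00 → $5,596.63; payment $800.00; balance $4,796.63
Quarter 4: opening $4,796.63; interest $43.00 → $4,839.63; payment $807.00; balance $4,032.63
Quarter 5: opening $4,032.63; interest $43.00 → $4,075.63; payment $816.00; balance $3,259.63
Quarter 6: opening $3,259.63; interest $43.00 → $3,302.63; payment $826.00; balance $2,476.63
Quarter 7: opening $2,476.63; interest $43.00 → $2,519.63; payment $840.00; balance $1,679.63
Quarter 8: opening $1,679.63; interest $43.00 → $1,722.63; payment $862.00; balance $860.63
Quarter 9: opening $860.63; interest $43.00 → $903.63; payment $903.63; balance $0.00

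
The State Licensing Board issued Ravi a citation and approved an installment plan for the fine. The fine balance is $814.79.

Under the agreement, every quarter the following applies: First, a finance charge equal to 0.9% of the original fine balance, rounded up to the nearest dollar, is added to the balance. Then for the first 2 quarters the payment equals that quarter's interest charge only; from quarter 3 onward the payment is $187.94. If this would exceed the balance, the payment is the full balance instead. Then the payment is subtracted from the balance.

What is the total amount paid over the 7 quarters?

$870.79

Quarter 1: opening $814.79; interest $8.00 → $822.79; payment $8.00; balance $814.79
Quarter 2: opening $814.79; interest $8.00 → $822.79; payment $8.00; balance $814.79
Quarter 3: opening $814.79; interest $8.00 → $822.79; payment $187.94; balance $634.85
Quarter 4: opening $634.85; interest $8.00 → $642.85; payment $187.94; balance $454.91
Quarter 5: opening $454.91; interest $8.00 → $462.91; payment $187.94; balance $274.97
Quarter 6: opening $274.97; interest $8.00 → $282.97; payment $187.94; balance $95.03
Quarter 7: opening $95.03; interest $8.00 → $103.03; payment $103.03; balance $0.00
Total paid: $870.79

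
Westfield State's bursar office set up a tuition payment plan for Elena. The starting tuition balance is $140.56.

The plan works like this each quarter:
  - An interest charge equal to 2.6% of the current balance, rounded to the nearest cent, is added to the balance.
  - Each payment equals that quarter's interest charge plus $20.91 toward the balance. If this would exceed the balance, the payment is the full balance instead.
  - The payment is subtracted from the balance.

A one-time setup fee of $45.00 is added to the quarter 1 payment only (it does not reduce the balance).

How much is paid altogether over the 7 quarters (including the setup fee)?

Quarter 1: opening $140.56; interest $3.65 → $144.21; payment $24.56 (+ $45.00 fee); balance $119.65
Quarter 2: opening $119.65; interest $3.11 → $122.76; payment $24.02; balance $98.74
Quarter 3: opening $98.74; interest $2.57 → $101.31; payment $23.48; balance $77.83
Quarter 4: opening $77.83; interest $2.02 → $79.85; payment $22.93; balance $56.92
Quarter 5: opening $56.92; interest $1.48 → $58.40; payment $22.39; balance $36.01
Quarter 6: opening $36.01; interest $0.94 → $36.95; payment $21.85; balance $15.10
Quarter 7: opening $15.10; interest $0.39 → $15.49; payment $15.49; balance $0.00
Total paid: $199.72

$199.72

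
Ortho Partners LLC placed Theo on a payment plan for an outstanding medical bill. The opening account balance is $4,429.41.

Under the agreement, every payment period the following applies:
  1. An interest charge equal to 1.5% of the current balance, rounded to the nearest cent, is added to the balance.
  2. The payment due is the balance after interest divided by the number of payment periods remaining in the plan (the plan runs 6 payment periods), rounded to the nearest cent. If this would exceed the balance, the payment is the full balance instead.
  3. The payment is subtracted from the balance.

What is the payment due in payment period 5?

$795.29

Payment period 1: opening $4,429.41; interest $66.44 → $4,495.85; payment $749.31; balance $3,746.54
Payment period 2: opening $3,746.54; interest $56.20 → $3,802.74; payment $760.55; balance $3,042.19
Payment period 3: opening $3,042.19; interest $45.63 → $3,087.82; payment $771.96; balance $2,315.86
Payment period 4: opening $2,315.86; interest $34.74 → $2,350.60; payment $783.53; balance $1,567.07
Payment period 5: opening $1,567.07; interest $23.51 → $1,590.58; payment $795.29; balance $795.29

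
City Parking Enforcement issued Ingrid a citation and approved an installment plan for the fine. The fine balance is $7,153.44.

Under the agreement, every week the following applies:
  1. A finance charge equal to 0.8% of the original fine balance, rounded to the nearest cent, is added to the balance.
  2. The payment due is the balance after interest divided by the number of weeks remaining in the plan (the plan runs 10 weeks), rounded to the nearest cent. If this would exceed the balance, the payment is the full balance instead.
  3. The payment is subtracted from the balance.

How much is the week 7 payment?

$778.05

Week 1: opening $7,153.44; interest $57.23 → $7,210.67; payment $721.07; balance $6,489.60
Week 2: opening $6,489.60; interest $57.23 → $6,546.83; payment $727.43; balance $5,819.40
Week 3: opening $5,819.40; interest $57.23 → $5,876.63; payment $734.58; balance $5,142.05
Week 4: opening $5,142.05; interest $57.23 → $5,199.28; payment $742.75; balance $4,456.53
Week 5: opening $4,456.53; interest $57.23 → $4,513.76; payment $752.29; balance $3,761.47
Week 6: opening $3,761.47; interest $57.23 → $3,818.70; payment $763.74; balance $3,054.96
Week 7: opening $3,054.96; interest $57.23 → $3,112.19; payment $778.05; balance $2,334.14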